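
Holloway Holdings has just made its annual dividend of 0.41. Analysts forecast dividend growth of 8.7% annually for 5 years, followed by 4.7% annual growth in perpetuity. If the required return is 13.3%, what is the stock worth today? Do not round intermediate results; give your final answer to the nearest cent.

5.87

D_1 = 0.44567
D_2 = 0.48444
D_3 = 0.52659
D_4 = 0.57240
D_5 = 0.62220
Terminal value at year 5: TV = D_5×(1+g_2)/(r−g_2) = 0.65145/0.086 = 7.57495
P_0 = D_1/(1+r)^1 + D_2/(1+r)^2 + D_3/(1+r)^3 + D_4/(1+r)^4 + D_5/(1+r)^5 + TV/(1+r)^5
    = 0.39335 + 0.37738 + 0.36206 + 0.34736 + 0.33326 + 4.05724 = 5.87066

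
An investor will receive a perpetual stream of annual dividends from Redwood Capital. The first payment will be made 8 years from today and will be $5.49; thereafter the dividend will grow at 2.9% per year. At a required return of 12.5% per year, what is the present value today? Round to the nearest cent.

Value at end of year 7: C₁ / (r − g) = $5.49 / (0.125 − 0.029) = $57.1875
Discount to today: PV = $57.1875 / (1 + 0.125)^7 = $57.1875 / 2.280697 = $25.07

$25.07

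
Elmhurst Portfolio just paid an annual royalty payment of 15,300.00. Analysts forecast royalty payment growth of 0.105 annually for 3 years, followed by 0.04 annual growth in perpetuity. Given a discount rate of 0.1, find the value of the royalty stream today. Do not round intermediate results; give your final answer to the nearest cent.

D_1 = 16906.50000
D_2 = 18681.68250
D_3 = 20643.25916
Terminal value at year 3: TV = D_3×(1+g_2)/(r−g_2) = 21468.98953/0.06 = 357816.49215
P_0 = D_1/(1+r)^1 + D_2/(1+r)^2 + D_3/(1+r)^3 + TV/(1+r)^3
    = 15369.54545 + 15439.40702 + 15509.58615 + 268832.82656 = 315151.36519

315151.37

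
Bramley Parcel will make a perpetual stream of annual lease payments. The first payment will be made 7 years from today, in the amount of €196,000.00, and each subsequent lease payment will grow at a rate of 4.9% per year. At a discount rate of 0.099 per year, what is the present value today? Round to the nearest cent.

€2224845.78

Value at end of year 6: C₁ / (r − g) = €196,000.00 / (0.099 − 0.049) = €3,920,000.0000
Discount to today: PV = €3,920,000.0000 / (1 + 0.099)^6 = €3,920,000.0000 / 1.761920 = €2,224,845.78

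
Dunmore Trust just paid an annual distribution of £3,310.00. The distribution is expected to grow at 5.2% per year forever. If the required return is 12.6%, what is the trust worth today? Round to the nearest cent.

D₁ = D₀ × (1 + g) = £3,310.00 × 1.052 = £3,482.1200
Growing perpetuity: P = D₁ / (r − g) = £3,482.1200 / (0.126 − 0.052) = £47,055.68

£47055.68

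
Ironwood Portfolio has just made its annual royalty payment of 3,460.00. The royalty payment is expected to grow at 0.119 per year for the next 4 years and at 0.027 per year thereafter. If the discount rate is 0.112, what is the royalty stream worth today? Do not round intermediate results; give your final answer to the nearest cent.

D_1 = 3871.74000
D_2 = 4332.47706
D_3 = 4848.04183
D_4 = 5424.95881
Terminal value at year 4: TV = D_4×(1+g_2)/(r−g_2) = 5571.43270/0.085 = 65546.26701
P_0 = D_1/(1+r)^1 + D_2/(1+r)^2 + D_3/(1+r)^3 + D_4/(1+r)^4 + TV/(1+r)^4
    = 3481.78058 + 3503.69826 + 3525.75391 + 3547.94841 + 42867.56488 = 56926.74603

56926.75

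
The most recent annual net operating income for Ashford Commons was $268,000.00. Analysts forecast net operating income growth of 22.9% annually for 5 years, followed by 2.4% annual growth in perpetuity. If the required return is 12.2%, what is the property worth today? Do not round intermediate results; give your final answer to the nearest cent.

D_1 = 329372.00000
D_2 = 404798.18800
D_3 = 497496.97305
D_4 = 611423.77988
D_5 = 751439.82547
Terminal value at year 5: TV = D_5×(1+g_2)/(r−g_2) = 769474.38129/0.098 = 7851779.40087
P_0 = D_1/(1+r)^1 + D_2/(1+r)^2 + D_3/(1+r)^3 + D_4/(1+r)^4 + D_5/(1+r)^5 + TV/(1+r)^5
    = 293557.93226 + 321553.20744 + 352218.26377 + 385807.70604 + 422600.41953 + 4415743.15922 = 6191480.68827

$6191480.69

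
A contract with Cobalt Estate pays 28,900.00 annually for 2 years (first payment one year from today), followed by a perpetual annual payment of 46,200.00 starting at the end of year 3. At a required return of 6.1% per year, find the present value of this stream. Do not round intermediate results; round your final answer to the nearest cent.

PV of 2-year annuity: 28,900.00 × [1 − (1+0.061)^−2] / 0.061 = 52910.89000
Perpetuity value at year 2: 46,200.00 / 0.061 = 757377.04918
PV of perpetuity: 757377.04918 / (1+0.061)^2 = 672792.85825
Total PV = 52910.89000 + 672792.85825 = 725703.74825

725703.75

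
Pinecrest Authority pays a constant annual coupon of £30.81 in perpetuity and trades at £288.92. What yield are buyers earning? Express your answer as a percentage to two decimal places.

P = C/r ⇒ r = C/P = £30.81/£288.92 = 0.106639

10.66%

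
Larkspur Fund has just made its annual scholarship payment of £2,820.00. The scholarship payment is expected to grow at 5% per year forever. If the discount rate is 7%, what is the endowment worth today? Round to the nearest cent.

D₁ = D₀ × (1 + g) = £2,820.00 × 1.05 = £2,961.0000
Growing perpetuity: P = D₁ / (r − g) = £2,961.0000 / (0.07 − 0.05) = £148,050.00

£148050.00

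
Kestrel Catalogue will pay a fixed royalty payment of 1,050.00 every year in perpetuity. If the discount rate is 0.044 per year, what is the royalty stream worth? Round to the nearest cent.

23863.64

Level perpetuity: PV = C / r = 1,050.00 / 0.044 = 23,863.64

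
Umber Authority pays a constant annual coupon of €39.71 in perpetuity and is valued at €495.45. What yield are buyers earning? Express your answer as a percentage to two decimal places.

8.01%

P = C/r ⇒ r = C/P = €39.71/€495.45 = 0.080149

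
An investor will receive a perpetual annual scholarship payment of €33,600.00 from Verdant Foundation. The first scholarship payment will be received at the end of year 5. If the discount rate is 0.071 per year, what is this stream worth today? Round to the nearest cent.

€359685.60

Value at end of year 4: C / r = €33,600.00 / 0.071 = €473,239.4366
Discount to today: PV = €473,239.4366 / (1 + 0.071)^4 = €473,239.4366 / 1.315703 = €359,685.60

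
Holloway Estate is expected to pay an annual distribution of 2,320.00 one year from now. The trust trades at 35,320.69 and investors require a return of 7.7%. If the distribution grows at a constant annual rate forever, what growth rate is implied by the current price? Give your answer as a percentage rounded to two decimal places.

P = D₁/(r−g) ⇒ g = r − D₁/P = 0.077 − 2,320.00/35,320.69 = 0.011316

1.13%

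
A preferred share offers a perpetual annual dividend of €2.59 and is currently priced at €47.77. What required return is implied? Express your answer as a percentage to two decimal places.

5.42%

P = C/r ⇒ r = C/P = €2.59/€47.77 = 0.054218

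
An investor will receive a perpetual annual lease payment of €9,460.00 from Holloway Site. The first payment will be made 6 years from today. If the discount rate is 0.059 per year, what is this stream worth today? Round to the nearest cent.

Value at end of year 5: C / r = €9,460.00 / 0.059 = €160,338.9831
Discount to today: PV = €160,338.9831 / (1 + 0.059)^5 = €160,338.9831 / 1.331925 = €120,381.38

€120381.38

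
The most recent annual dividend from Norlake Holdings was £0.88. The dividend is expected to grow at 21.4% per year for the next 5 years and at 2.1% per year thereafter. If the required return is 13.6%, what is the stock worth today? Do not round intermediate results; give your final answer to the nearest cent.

£16.28

D_1 = 1.06832
D_2 = 1.29694
D_3 = 1.57449
D_4 = 1.91143
D_5 = 2.32047
Terminal value at year 5: TV = D_5×(1+g_2)/(r−g_2) = 2.36920/0.115 = 20.60175
P_0 = D_1/(1+r)^1 + D_2/(1+r)^2 + D_3/(1+r)^3 + D_4/(1+r)^4 + D_5/(1+r)^5 + TV/(1+r)^5
    = 0.94042 + 1.00499 + 1.07400 + 1.14774 + 1.22655 + 10.88961 = 16.28331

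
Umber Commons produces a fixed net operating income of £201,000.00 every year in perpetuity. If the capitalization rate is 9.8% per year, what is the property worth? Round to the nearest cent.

£2051020.41

Level perpetuity: PV = C / r = £201,000.00 / 0.098 = £2,051,020.41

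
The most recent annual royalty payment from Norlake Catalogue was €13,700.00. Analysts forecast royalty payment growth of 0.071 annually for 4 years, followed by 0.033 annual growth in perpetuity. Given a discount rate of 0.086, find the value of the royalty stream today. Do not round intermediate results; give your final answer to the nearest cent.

D_1 = 14672.70000
D_2 = 15714.46170
D_3 = 16830.18848
D_4 = 18025.13186
Terminal value at year 4: TV = D_4×(1+g_2)/(r−g_2) = 18619.96121/0.053 = 351320.02291
P_0 = D_1/(1+r)^1 + D_2/(1+r)^2 + D_3/(1+r)^3 + D_4/(1+r)^4 + TV/(1+r)^4
    = 13510.77348 + 13324.16059 + 13140.12522 + 12958.63178 + 252571.06842 = 305504.75949

€305504.76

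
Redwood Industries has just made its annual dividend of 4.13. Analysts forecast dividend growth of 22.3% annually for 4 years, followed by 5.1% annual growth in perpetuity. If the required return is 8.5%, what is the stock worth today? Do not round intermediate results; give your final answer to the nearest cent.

D_1 = 5.05099
D_2 = 6.17736
D_3 = 7.55491
D_4 = 9.23966
Terminal value at year 4: TV = D_4×(1+g_2)/(r−g_2) = 9.71088/0.034 = 285.61412
P_0 = D_1/(1+r)^1 + D_2/(1+r)^2 + D_3/(1+r)^3 + D_4/(1+r)^4 + TV/(1+r)^4
    = 4.65529 + 5.24739 + 5.91480 + 6.66710 + 206.09181 = 228.57639

228.58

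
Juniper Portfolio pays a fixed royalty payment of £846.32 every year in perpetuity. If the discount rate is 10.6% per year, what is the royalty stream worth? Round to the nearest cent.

£7984.15

Level perpetuity: PV = C / r = £846.32 / 0.106 = £7,984.15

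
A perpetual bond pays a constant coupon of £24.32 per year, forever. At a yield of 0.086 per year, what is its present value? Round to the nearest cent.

Level perpetuity: PV = C / r = £24.32 / 0.086 = £282.79

£282.79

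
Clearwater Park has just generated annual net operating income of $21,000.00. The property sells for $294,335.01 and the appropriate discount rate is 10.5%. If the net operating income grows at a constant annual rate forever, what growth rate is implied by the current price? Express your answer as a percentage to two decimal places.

P = D₀(1+g)/(r−g) ⇒ P(r−g) = D₀(1+g) ⇒ g(P+D₀) = P·r − D₀
g = (P·r − D₀)/(P + D₀) = ($294,335.01×0.105 − $21,000.00) / ($294,335.01 + $21,000.00) = 0.031412

3.14%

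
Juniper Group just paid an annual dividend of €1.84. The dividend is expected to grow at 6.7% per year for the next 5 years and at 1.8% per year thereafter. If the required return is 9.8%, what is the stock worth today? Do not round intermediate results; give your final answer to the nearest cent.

D_1 = 1.96328
D_2 = 2.09482
D_3 = 2.23517
D_4 = 2.38493
D_5 = 2.54472
Terminal value at year 5: TV = D_5×(1+g_2)/(r−g_2) = 2.59052/0.08 = 32.38156
P_0 = D_1/(1+r)^1 + D_2/(1+r)^2 + D_3/(1+r)^3 + D_4/(1+r)^4 + D_5/(1+r)^5 + TV/(1+r)^5
    = 1.78805 + 1.73757 + 1.68851 + 1.64084 + 1.59451 + 20.29019 = 28.73967

€28.74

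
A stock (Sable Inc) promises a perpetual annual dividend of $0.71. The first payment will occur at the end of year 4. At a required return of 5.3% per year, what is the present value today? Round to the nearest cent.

$11.47

Value at end of year 3: C / r = $0.71 / 0.053 = $13.3962
Discount to today: PV = $13.3962 / (1 + 0.053)^3 = $13.3962 / 1.167576 = $11.47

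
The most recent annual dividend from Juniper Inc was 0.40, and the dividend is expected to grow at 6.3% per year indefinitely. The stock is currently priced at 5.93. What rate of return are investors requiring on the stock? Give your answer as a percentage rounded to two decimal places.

D₁ = 0.40 × 1.063 = 0.4252
P = D₁/(r − g) ⇒ r = D₁/P + g = 0.4252/5.93 + 0.063 = 0.071703 + 0.063 = 0.134703

13.47%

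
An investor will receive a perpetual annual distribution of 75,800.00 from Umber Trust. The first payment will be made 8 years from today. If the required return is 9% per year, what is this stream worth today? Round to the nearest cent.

Value at end of year 7: C / r = 75,800.00 / 0.09 = 842,222.2222
Discount to today: PV = 842,222.2222 / (1 + 0.09)^7 = 842,222.2222 / 1.828039 = 460,724.40

460724.40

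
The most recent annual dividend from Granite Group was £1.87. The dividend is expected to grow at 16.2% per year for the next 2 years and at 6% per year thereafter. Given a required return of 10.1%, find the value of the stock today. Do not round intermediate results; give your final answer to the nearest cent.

D_1 = 2.17294
D_2 = 2.52496
Terminal value at year 2: TV = D_2×(1+g_2)/(r−g_2) = 2.67645/0.041 = 65.27936
P_0 = D_1/(1+r)^1 + D_2/(1+r)^2 + TV/(1+r)^2
    = 1.97361 + 2.08295 + 53.85193 = 57.90848

£57.91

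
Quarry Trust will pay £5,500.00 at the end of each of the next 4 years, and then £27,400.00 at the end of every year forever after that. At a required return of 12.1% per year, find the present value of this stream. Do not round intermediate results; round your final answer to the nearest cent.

PV of 4-year annuity: £5,500.00 × [1 − (1+0.121)^−4] / 0.121 = 16670.29872
Perpetuity value at year 4: £27,400.00 / 0.121 = 226446.28099
PV of perpetuity: 226446.28099 / (1+0.121)^4 = 143397.88375
Total PV = 16670.29872 + 143397.88375 = 160068.18247

£160068.18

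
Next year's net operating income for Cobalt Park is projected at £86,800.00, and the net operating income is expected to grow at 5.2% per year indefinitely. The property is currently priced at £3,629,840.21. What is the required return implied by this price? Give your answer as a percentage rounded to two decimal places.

P = D₁/(r − g) ⇒ r = D₁/P + g = £86,800.0000/£3,629,840.21 + 0.052 = 0.023913 + 0.052 = 0.075913

7.59%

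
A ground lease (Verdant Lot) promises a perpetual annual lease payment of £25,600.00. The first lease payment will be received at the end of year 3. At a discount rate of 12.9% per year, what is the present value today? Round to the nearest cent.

£155690.59

Value at end of year 2: C / r = £25,600.00 / 0.129 = £198,449.6124
Discount to today: PV = £198,449.6124 / (1 + 0.129)^2 = £198,449.6124 / 1.274641 = £155,690.59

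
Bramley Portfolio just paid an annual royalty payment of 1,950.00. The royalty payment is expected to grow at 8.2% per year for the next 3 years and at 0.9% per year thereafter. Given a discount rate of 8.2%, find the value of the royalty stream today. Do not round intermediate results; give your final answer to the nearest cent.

32802.74

D_1 = 2109.90000
D_2 = 2282.91180
D_3 = 2470.11057
Terminal value at year 3: TV = D_3×(1+g_2)/(r−g_2) = 2492.34156/0.073 = 34141.66524
P_0 = D_1/(1+r)^1 + D_2/(1+r)^2 + D_3/(1+r)^3 + TV/(1+r)^3
    = 1950.00000 + 1950.00000 + 1950.00000 + 26952.73973 = 32802.73973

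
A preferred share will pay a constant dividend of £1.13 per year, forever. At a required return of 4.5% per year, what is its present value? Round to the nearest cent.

Level perpetuity: PV = C / r = £1.13 / 0.045 = £25.11

£25.11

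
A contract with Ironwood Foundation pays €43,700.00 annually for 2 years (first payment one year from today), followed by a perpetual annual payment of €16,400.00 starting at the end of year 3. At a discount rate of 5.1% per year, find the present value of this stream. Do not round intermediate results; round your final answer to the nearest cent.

PV of 2-year annuity: €43,700.00 × [1 − (1+0.051)^−2] / 0.051 = 81141.24467
Perpetuity value at year 2: €16,400.00 / 0.051 = 321568.62745
PV of perpetuity: 321568.62745 / (1+0.051)^2 = 291117.45096
Total PV = 81141.24467 + 291117.45096 = 372258.69563

€372258.70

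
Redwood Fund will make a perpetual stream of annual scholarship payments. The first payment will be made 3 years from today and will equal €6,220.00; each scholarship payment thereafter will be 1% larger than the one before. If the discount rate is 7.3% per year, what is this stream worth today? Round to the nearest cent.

Value at end of year 2: C₁ / (r − g) = €6,220.00 / (0.073 − 0.01) = €98,730.1587
Discount to today: PV = €98,730.1587 / (1 + 0.073)^2 = €98,730.1587 / 1.151329 = €85,753.21

€85753.21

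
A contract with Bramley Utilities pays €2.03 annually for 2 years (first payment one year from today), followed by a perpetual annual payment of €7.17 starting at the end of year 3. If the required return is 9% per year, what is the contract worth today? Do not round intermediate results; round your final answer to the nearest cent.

€70.62

PV of 2-year annuity: €2.03 × [1 − (1+0.09)^−2] / 0.09 = 3.57100
Perpetuity value at year 2: €7.17 / 0.09 = 79.66667
PV of perpetuity: 79.66667 / (1+0.09)^2 = 67.05384
Total PV = 3.57100 + 67.05384 = 70.62484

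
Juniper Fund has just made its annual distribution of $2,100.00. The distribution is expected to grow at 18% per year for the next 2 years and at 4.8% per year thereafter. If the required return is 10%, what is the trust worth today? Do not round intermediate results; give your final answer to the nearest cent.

$53372.31

D_1 = 2478.00000
D_2 = 2924.04000
Terminal value at year 2: TV = D_2×(1+g_2)/(r−g_2) = 3064.39392/0.052 = 58930.65231
P_0 = D_1/(1+r)^1 + D_2/(1+r)^2 + TV/(1+r)^2
    = 2252.72727 + 2416.56198 + 48703.01844 = 53372.30769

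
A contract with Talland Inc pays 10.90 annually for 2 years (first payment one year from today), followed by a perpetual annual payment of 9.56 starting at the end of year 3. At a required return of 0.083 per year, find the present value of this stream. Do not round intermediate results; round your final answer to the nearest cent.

PV of 2-year annuity: 10.90 × [1 − (1+0.083)^−2] / 0.083 = 19.35793
Perpetuity value at year 2: 9.56 / 0.083 = 115.18072
PV of perpetuity: 115.18072 / (1+0.083)^2 = 98.20258
Total PV = 19.35793 + 98.20258 = 117.56050

117.56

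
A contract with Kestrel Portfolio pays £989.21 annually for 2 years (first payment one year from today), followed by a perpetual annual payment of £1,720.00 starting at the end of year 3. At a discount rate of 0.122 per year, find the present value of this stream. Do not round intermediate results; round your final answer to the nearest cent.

£12866.53

PV of 2-year annuity: £989.21 × [1 − (1+0.122)^−2] / 0.122 = 1667.43212
Perpetuity value at year 2: £1,720.00 / 0.122 = 14098.36066
PV of perpetuity: 14098.36066 / (1+0.122)^2 = 11199.09432
Total PV = 1667.43212 + 11199.09432 = 12866.52644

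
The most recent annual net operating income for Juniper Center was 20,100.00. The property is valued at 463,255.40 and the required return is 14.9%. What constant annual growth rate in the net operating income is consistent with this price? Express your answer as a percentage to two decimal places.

P = D₀(1+g)/(r−g) ⇒ P(r−g) = D₀(1+g) ⇒ g(P+D₀) = P·r − D₀
g = (P·r − D₀)/(P + D₀) = (463,255.40×0.149 − 20,100.00) / (463,255.40 + 20,100.00) = 0.101220

10.12%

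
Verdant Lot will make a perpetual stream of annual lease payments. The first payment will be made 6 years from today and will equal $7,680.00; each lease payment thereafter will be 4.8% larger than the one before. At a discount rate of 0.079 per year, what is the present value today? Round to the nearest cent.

Value at end of year 5: C₁ / (r − g) = $7,680.00 / (0.079 − 0.048) = $247,741.9355
Discount to today: PV = $247,741.9355 / (1 + 0.079)^5 = $247,741.9355 / 1.462538 = $169,391.77

$169391.77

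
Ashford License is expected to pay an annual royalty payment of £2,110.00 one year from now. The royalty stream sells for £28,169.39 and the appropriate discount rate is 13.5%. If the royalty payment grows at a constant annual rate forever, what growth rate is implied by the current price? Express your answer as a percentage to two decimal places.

P = D₁/(r−g) ⇒ g = r − D₁/P = 0.135 − £2,110.00/£28,169.39 = 0.060096

6.01%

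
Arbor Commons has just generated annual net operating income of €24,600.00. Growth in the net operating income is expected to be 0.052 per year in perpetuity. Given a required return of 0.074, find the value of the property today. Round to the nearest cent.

€1176327.27

D₁ = D₀ × (1 + g) = €24,600.00 × 1.052 = €25,879.2000
Growing perpetuity: P = D₁ / (r − g) = €25,879.2000 / (0.074 − 0.052) = €1,176,327.27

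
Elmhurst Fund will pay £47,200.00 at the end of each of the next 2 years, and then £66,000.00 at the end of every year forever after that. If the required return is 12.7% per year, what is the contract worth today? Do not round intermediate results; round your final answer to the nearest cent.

£488201.94

PV of 2-year annuity: £47,200.00 × [1 − (1+0.127)^−2] / 0.127 = 79042.67992
Perpetuity value at year 2: £66,000.00 / 0.127 = 519685.03937
PV of perpetuity: 519685.03937 / (1+0.127)^2 = 409159.25813
Total PV = 79042.67992 + 409159.25813 = 488201.93805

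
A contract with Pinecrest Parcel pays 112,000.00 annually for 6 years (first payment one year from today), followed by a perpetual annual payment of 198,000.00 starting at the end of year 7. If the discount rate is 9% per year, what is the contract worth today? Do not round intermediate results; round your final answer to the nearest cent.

1814211.00

PV of 6-year annuity: 112,000.00 × [1 − (1+0.09)^−6] / 0.09 = 502422.88211
Perpetuity value at year 6: 198,000.00 / 0.09 = 2200000.00000
PV of perpetuity: 2200000.00000 / (1+0.09)^6 = 1311788.11913
Total PV = 502422.88211 + 1311788.11913 = 1814211.00124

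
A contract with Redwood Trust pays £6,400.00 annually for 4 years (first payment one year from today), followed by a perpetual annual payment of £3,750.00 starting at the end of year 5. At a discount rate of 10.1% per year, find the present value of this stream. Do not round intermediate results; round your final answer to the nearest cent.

PV of 4-year annuity: £6,400.00 × [1 − (1+0.101)^−4] / 0.101 = 20243.30110
Perpetuity value at year 4: £3,750.00 / 0.101 = 37128.71287
PV of perpetuity: 37128.71287 / (1+0.101)^4 = 25267.40363
Total PV = 20243.30110 + 25267.40363 = 45510.70473

£45510.70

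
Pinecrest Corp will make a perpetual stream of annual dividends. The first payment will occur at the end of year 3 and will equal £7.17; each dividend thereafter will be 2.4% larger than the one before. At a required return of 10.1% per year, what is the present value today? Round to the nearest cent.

Value at end of year 2: C₁ / (r − g) = £7.17 / (0.101 − 0.024) = £93.1169
Discount to today: PV = £93.1169 / (1 + 0.101)^2 = £93.1169 / 1.212201 = £76.82

£76.82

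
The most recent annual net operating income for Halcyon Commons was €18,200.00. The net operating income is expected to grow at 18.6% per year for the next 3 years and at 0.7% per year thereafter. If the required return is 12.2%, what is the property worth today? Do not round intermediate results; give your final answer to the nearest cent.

D_1 = 21585.20000
D_2 = 25600.04720
D_3 = 30361.65598
Terminal value at year 3: TV = D_3×(1+g_2)/(r−g_2) = 30574.18757/0.115 = 265862.50062
P_0 = D_1/(1+r)^1 + D_2/(1+r)^2 + D_3/(1+r)^3 + TV/(1+r)^3
    = 19238.14617 + 20335.50923 + 21495.46697 + 188225.52385 = 249294.64623

€249294.65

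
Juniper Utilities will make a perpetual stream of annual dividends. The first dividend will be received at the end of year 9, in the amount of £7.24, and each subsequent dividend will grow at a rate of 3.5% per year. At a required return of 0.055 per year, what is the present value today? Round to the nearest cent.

£235.88

Value at end of year 8: C₁ / (r − g) = £7.24 / (0.055 − 0.035) = £362.0000
Discount to today: PV = £362.0000 / (1 + 0.055)^8 = £362.0000 / 1.534687 = £235.88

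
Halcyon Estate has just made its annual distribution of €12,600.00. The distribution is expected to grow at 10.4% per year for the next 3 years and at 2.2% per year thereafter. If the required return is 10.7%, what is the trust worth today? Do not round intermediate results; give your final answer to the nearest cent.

€187863.62

D_1 = 13910.40000
D_2 = 15357.08160
D_3 = 16954.21809
Terminal value at year 3: TV = D_3×(1+g_2)/(r−g_2) = 17327.21088/0.085 = 203849.53982
P_0 = D_1/(1+r)^1 + D_2/(1+r)^2 + D_3/(1+r)^3 + TV/(1+r)^3
    = 12565.85366 + 12531.79985 + 12497.83834 + 150268.12683 = 187863.61868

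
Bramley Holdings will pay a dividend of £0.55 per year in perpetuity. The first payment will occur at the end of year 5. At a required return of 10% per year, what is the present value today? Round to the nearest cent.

£3.76

Value at end of year 4: C / r = £0.55 / 0.1 = £5.5000
Discount to today: PV = £5.5000 / (1 + 0.1)^4 = £5.5000 / 1.464100 = £3.76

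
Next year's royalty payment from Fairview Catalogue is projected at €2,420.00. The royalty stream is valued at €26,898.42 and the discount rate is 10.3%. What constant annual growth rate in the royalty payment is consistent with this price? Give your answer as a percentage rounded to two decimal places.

P = D₁/(r−g) ⇒ g = r − D₁/P = 0.103 − €2,420.00/€26,898.42 = 0.013032

1.30%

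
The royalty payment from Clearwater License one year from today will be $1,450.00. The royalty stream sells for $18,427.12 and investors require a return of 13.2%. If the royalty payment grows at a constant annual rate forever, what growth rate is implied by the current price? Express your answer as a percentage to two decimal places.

P = D₁/(r−g) ⇒ g = r − D₁/P = 0.132 − $1,450.00/$18,427.12 = 0.053312

5.33%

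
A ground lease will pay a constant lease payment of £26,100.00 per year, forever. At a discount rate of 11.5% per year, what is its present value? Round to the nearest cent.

£226956.52

Level perpetuity: PV = C / r = £26,100.00 / 0.115 = £226,956.52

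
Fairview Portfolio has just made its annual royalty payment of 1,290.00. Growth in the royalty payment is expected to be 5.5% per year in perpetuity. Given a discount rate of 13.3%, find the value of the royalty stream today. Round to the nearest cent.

17448.08

D₁ = D₀ × (1 + g) = 1,290.00 × 1.055 = 1,360.9500
Growing perpetuity: P = D₁ / (r − g) = 1,360.9500 / (0.133 − 0.055) = 17,448.08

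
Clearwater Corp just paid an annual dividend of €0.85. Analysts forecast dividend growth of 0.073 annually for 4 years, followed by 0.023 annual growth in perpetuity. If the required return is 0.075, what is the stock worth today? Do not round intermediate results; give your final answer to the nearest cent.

€19.98

D_1 = 0.91205
D_2 = 0.97863
D_3 = 1.05007
D_4 = 1.12672
Terminal value at year 4: TV = D_4×(1+g_2)/(r−g_2) = 1.15264/0.052 = 22.16614
P_0 = D_1/(1+r)^1 + D_2/(1+r)^2 + D_3/(1+r)^3 + D_4/(1+r)^4 + TV/(1+r)^4
    = 0.84842 + 0.84684 + 0.84526 + 0.84369 + 16.59802 = 19.98223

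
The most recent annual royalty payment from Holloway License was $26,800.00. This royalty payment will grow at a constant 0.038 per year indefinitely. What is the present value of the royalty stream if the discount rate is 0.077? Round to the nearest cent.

D₁ = D₀ × (1 + g) = $26,800.00 × 1.038 = $27,818.4000
Growing perpetuity: P = D₁ / (r − g) = $27,818.4000 / (0.077 − 0.038) = $713,292.31

$713292.31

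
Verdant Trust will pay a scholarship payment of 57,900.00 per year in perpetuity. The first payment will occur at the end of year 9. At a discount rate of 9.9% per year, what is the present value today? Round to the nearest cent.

Value at end of year 8: C / r = 57,900.00 / 0.099 = 584,848.4848
Discount to today: PV = 584,848.4848 / (1 + 0.099)^8 = 584,848.4848 / 2.128049 = 274,828.54

274828.54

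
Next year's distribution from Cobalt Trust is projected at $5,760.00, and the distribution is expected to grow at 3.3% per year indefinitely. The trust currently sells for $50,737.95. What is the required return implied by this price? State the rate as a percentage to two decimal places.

P = D₁/(r − g) ⇒ r = D₁/P + g = $5,760.0000/$50,737.95 + 0.033 = 0.113524 + 0.033 = 0.146524

14.65%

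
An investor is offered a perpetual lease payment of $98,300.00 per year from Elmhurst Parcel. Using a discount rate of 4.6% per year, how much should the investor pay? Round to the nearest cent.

$2136956.52

Level perpetuity: PV = C / r = $98,300.00 / 0.046 = $2,136,956.52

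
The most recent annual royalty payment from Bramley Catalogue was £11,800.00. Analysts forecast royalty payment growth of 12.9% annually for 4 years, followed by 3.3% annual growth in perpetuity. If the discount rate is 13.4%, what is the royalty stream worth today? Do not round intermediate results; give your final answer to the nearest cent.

£165254.65

D_1 = 13322.20000
D_2 = 15040.76380
D_3 = 16981.02233
D_4 = 19171.57421
Terminal value at year 4: TV = D_4×(1+g_2)/(r−g_2) = 19804.23616/0.101 = 196081.54614
P_0 = D_1/(1+r)^1 + D_2/(1+r)^2 + D_3/(1+r)^3 + D_4/(1+r)^4 + TV/(1+r)^4
    = 11747.97178 + 11696.17296 + 11644.60254 + 11593.25949 + 118572.64411 = 165254.65088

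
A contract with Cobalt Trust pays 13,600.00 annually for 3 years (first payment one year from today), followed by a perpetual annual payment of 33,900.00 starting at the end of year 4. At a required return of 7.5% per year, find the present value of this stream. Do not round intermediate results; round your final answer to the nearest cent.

399209.33

PV of 3-year annuity: 13,600.00 × [1 − (1+0.075)^−3] / 0.075 = 35367.15006
Perpetuity value at year 3: 33,900.00 / 0.075 = 452000.00000
PV of perpetuity: 452000.00000 / (1+0.075)^3 = 363842.17742
Total PV = 35367.15006 + 363842.17742 = 399209.32748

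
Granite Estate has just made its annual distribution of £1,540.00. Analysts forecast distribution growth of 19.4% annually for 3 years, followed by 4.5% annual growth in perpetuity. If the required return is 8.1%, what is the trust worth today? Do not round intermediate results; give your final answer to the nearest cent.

£65892.93

D_1 = 1838.76000
D_2 = 2195.47944
D_3 = 2621.40245
Terminal value at year 3: TV = D_3×(1+g_2)/(r−g_2) = 2739.36556/0.036 = 76093.48782
P_0 = D_1/(1+r)^1 + D_2/(1+r)^2 + D_3/(1+r)^3 + TV/(1+r)^3
    = 1700.98057 + 1878.78890 + 2075.18404 + 60237.98126 = 65892.93478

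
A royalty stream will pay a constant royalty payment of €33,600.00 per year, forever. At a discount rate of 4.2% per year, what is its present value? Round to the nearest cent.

€800000.00

Level perpetuity: PV = C / r = €33,600.00 / 0.042 = €800,000.00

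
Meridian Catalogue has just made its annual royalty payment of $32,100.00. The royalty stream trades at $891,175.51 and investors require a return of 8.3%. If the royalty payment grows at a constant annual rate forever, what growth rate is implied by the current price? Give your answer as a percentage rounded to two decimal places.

4.53%

P = D₀(1+g)/(r−g) ⇒ P(r−g) = D₀(1+g) ⇒ g(P+D₀) = P·r − D₀
g = (P·r − D₀)/(P + D₀) = ($891,175.51×0.083 − $32,100.00) / ($891,175.51 + $32,100.00) = 0.045347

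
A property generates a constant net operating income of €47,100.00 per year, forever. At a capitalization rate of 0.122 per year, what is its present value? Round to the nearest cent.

Level perpetuity: PV = C / r = €47,100.00 / 0.122 = €386,065.57

€386065.57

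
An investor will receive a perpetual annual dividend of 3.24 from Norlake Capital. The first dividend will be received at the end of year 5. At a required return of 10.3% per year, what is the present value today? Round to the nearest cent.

Value at end of year 4: C / r = 3.24 / 0.103 = 31.4563
Discount to today: PV = 31.4563 / (1 + 0.103)^4 = 31.4563 / 1.480137 = 21.25

21.25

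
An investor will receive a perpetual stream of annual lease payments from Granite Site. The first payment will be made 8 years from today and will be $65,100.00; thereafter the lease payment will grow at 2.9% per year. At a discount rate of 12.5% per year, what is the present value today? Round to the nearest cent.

Value at end of year 7: C₁ / (r − g) = $65,100.00 / (0.125 − 0.029) = $678,125.0000
Discount to today: PV = $678,125.0000 / (1 + 0.125)^7 = $678,125.0000 / 2.280697 = $297,332.31

$297332.31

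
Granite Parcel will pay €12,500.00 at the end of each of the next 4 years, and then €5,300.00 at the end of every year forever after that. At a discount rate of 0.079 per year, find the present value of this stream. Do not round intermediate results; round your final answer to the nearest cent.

€90989.10

PV of 4-year annuity: €12,500.00 × [1 − (1+0.079)^−4] / 0.079 = 41493.90839
Perpetuity value at year 4: €5,300.00 / 0.079 = 67088.60759
PV of perpetuity: 67088.60759 / (1+0.079)^4 = 49495.19044
Total PV = 41493.90839 + 49495.19044 = 90989.09883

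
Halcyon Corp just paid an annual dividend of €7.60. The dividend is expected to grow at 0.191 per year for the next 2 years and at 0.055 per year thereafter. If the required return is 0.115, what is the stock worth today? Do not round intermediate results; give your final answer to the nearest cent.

€169.26

D_1 = 9.05160
D_2 = 10.78046
Terminal value at year 2: TV = D_2×(1+g_2)/(r−g_2) = 11.37338/0.06 = 189.55634
P_0 = D_1/(1+r)^1 + D_2/(1+r)^2 + TV/(1+r)^2
    = 8.11803 + 8.67136 + 152.47147 = 169.26086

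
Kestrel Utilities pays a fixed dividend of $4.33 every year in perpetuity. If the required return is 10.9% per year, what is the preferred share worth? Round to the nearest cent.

Level perpetuity: PV = C / r = $4.33 / 0.109 = $39.72

$39.72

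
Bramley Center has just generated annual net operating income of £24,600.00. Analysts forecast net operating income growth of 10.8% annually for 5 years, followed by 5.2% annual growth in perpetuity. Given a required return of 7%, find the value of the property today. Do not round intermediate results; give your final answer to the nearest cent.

£1848562.60

D_1 = 27256.80000
D_2 = 30200.53440
D_3 = 33462.19212
D_4 = 37076.10886
D_5 = 41080.32862
Terminal value at year 5: TV = D_5×(1+g_2)/(r−g_2) = 43216.50571/0.018 = 2400916.98384
P_0 = D_1/(1+r)^1 + D_2/(1+r)^2 + D_3/(1+r)^3 + D_4/(1+r)^4 + D_5/(1+r)^5 + TV/(1+r)^5
    = 25473.64486 + 26378.31636 + 27315.11638 + 28285.18593 + 29289.70656 + 1711820.62757 = 1848562.59766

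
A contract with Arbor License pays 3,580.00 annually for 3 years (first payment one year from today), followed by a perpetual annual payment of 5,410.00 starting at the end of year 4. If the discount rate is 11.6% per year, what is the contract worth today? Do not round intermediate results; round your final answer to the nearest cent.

PV of 3-year annuity: 3,580.00 × [1 − (1+0.116)^−3] / 0.116 = 8658.00583
Perpetuity value at year 3: 5,410.00 / 0.116 = 46637.93103
PV of perpetuity: 46637.93103 / (1+0.116)^3 = 33554.18480
Total PV = 8658.00583 + 33554.18480 = 42212.19063

42212.19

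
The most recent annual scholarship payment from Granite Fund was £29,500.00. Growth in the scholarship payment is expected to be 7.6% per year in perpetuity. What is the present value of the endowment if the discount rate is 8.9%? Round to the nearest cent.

D₁ = D₀ × (1 + g) = £29,500.00 × 1.076 = £31,742.0000
Growing perpetuity: P = D₁ / (r − g) = £31,742.0000 / (0.089 − 0.076) = £2,441,692.31

£2441692.31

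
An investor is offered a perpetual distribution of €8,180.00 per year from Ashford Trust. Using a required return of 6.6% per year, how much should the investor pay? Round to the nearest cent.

Level perpetuity: PV = C / r = €8,180.00 / 0.066 = €123,939.39

€123939.39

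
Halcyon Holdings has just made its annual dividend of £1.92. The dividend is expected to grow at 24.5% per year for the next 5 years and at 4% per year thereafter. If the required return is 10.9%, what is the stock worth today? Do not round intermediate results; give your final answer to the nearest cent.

D_1 = 2.39040
D_2 = 2.97605
D_3 = 3.70518
D_4 = 4.61295
D_5 = 5.74312
Terminal value at year 5: TV = D_5×(1+g_2)/(r−g_2) = 5.97285/0.069 = 86.56299
P_0 = D_1/(1+r)^1 + D_2/(1+r)^2 + D_3/(1+r)^3 + D_4/(1+r)^4 + D_5/(1+r)^5 + TV/(1+r)^5
    = 2.15546 + 2.41979 + 2.71653 + 3.04967 + 3.42366 + 51.60295 = 65.36804

£65.37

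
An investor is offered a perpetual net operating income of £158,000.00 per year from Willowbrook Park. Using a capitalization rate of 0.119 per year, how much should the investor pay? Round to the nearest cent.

Level perpetuity: PV = C / r = £158,000.00 / 0.119 = £1,327,731.09

£1327731.09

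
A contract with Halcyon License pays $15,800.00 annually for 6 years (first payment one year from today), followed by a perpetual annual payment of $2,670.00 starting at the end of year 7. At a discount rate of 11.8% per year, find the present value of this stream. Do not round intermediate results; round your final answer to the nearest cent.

PV of 6-year annuity: $15,800.00 × [1 − (1+0.118)^−6] / 0.118 = 65329.86676
Perpetuity value at year 6: $2,670.00 / 0.118 = 22627.11864
PV of perpetuity: 22627.11864 / (1+0.118)^6 = 11587.19812
Total PV = 65329.86676 + 11587.19812 = 76917.06488

$76917.06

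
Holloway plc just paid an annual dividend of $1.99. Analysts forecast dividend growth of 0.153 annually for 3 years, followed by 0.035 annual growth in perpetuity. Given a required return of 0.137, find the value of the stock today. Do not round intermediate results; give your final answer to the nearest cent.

D_1 = 2.29447
D_2 = 2.64552
D_3 = 3.05029
Terminal value at year 3: TV = D_3×(1+g_2)/(r−g_2) = 3.15705/0.102 = 30.95146
P_0 = D_1/(1+r)^1 + D_2/(1+r)^2 + D_3/(1+r)^3 + TV/(1+r)^3
    = 2.01800 + 2.04640 + 2.07520 + 21.05716 = 27.19676

$27.20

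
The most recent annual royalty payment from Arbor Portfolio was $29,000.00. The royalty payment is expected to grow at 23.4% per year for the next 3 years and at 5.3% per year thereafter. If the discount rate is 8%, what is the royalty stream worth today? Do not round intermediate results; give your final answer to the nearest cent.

$1801338.21

D_1 = 35786.00000
D_2 = 44159.92400
D_3 = 54493.34622
Terminal value at year 3: TV = D_3×(1+g_2)/(r−g_2) = 57381.49357/0.027 = 2125240.50242
P_0 = D_1/(1+r)^1 + D_2/(1+r)^2 + D_3/(1+r)^3 + TV/(1+r)^3
    = 33135.18519 + 37860.01715 + 43258.57515 + 1687084.43075 = 1801338.20823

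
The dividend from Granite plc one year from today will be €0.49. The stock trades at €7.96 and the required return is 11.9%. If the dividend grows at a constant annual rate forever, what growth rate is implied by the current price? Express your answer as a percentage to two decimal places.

P = D₁/(r−g) ⇒ g = r − D₁/P = 0.119 − €0.49/€7.96 = 0.057442

5.74%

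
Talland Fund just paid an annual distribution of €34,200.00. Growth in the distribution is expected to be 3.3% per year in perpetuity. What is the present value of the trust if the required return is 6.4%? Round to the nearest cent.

D₁ = D₀ × (1 + g) = €34,200.00 × 1.033 = €35,328.6000
Growing perpetuity: P = D₁ / (r − g) = €35,328.6000 / (0.064 − 0.033) = €1,139,632.26

€1139632.26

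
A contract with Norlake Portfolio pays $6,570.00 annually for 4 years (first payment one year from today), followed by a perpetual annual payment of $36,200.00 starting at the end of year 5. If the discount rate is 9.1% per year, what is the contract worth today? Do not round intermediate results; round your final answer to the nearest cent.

$302019.62

PV of 4-year annuity: $6,570.00 × [1 − (1+0.091)^−4] / 0.091 = 21238.32370
Perpetuity value at year 4: $36,200.00 / 0.091 = 397802.19780
PV of perpetuity: 397802.19780 / (1+0.091)^4 = 280781.29702
Total PV = 21238.32370 + 280781.29702 = 302019.62073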